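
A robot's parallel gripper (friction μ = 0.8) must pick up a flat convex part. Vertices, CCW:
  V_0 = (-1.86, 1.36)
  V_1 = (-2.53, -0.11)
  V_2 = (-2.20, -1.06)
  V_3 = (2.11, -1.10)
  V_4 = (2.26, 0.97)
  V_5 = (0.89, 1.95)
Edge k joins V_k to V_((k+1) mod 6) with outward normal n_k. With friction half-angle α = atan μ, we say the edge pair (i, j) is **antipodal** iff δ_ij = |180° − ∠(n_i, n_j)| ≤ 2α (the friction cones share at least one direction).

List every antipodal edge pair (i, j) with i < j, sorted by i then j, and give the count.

count = 7; pairs: (0,2), (0,3), (1,3), (1,4), (2,4), (2,5), (3,5)

α = atan 0.8 = 38.66°;  2α = 77.32°
n_0 = (-0.9099, +0.4147)
n_1 = (-0.9446, -0.3281)
n_2 = (-0.0093, -1.0000)
n_3 = (+0.9974, -0.0723)
n_4 = (+0.5818, +0.8133)
n_5 = (-0.2098, +0.9778)
  (0,1): δ = 136.34°  ·
  (0,2): δ = 66.03°  ✓
  (0,3): δ = 20.36°  ✓
  (0,4): δ = 78.93°  ·
  (0,5): δ = 126.61°  ·
  (1,2): δ = 109.69°  ·
  (1,3): δ = 23.30°  ✓
  (1,4): δ = 35.27°  ✓
  (1,5): δ = 82.95°  ·
  (2,3): δ = 93.61°  ·
  (2,4): δ = 35.05°  ✓
  (2,5): δ = 12.64°  ✓
  (3,4): δ = 121.43°  ·
  (3,5): δ = 73.75°  ✓
  (4,5): δ = 132.31°  ·
antipodal pairs: 7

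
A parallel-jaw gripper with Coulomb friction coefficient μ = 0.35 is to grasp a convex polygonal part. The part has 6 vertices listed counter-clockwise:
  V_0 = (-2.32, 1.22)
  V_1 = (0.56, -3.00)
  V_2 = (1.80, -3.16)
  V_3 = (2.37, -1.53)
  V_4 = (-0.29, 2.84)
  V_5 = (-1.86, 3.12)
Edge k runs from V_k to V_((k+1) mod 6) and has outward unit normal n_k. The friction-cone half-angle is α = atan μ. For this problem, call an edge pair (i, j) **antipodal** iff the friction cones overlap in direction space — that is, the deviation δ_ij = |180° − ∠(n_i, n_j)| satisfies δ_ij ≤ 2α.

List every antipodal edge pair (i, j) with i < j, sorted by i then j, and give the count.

count = 3; pairs: (0,3), (1,4), (2,5)

α = atan 0.35 = 19.29°;  2α = 38.58°
n_0 = (-0.8260, -0.5637)
n_1 = (-0.1280, -0.9918)
n_2 = (+0.9439, -0.3301)
n_3 = (+0.8542, +0.5199)
n_4 = (+0.1756, +0.9845)
n_5 = (-0.9719, +0.2353)
  (0,1): δ = 131.66°  ·
  (0,2): δ = 53.59°  ·
  (0,3): δ = 2.98°  ✓
  (0,4): δ = 45.58°  ·
  (0,5): δ = 132.08°  ·
  (1,2): δ = 101.92°  ·
  (1,3): δ = 51.32°  ·
  (1,4): δ = 2.76°  ✓
  (1,5): δ = 83.74°  ·
  (2,3): δ = 129.40°  ·
  (2,4): δ = 80.84°  ·
  (2,5): δ = 5.66°  ✓
  (3,4): δ = 131.44°  ·
  (3,5): δ = 44.94°  ·
  (4,5): δ = 93.50°  ·
antipodal pairs: 3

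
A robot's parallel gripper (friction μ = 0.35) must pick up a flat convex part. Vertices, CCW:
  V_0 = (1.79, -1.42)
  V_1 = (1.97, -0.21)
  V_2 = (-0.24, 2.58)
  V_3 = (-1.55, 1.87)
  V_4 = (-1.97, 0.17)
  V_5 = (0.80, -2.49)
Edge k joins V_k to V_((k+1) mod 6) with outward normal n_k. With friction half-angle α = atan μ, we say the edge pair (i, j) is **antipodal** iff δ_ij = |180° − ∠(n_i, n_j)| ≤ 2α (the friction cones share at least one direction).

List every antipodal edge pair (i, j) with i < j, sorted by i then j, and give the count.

count = 4; pairs: (0,3), (1,4), (2,5), (3,5)

α = atan 0.35 = 19.29°;  2α = 38.58°
n_0 = (+0.9891, -0.1471)
n_1 = (+0.7839, +0.6209)
n_2 = (-0.4765, +0.8792)
n_3 = (-0.9708, +0.2398)
n_4 = (-0.6926, -0.7213)
n_5 = (+0.7340, -0.6791)
  (0,1): δ = 133.16°  ·
  (0,2): δ = 53.08°  ·
  (0,3): δ = 5.42°  ✓
  (0,4): δ = 54.62°  ·
  (0,5): δ = 145.69°  ·
  (1,2): δ = 99.93°  ·
  (1,3): δ = 52.26°  ·
  (1,4): δ = 7.78°  ✓
  (1,5): δ = 98.84°  ·
  (2,3): δ = 132.33°  ·
  (2,4): δ = 72.30°  ·
  (2,5): δ = 18.77°  ✓
  (3,4): δ = 119.96°  ·
  (3,5): δ = 28.90°  ✓
  (4,5): δ = 88.94°  ·
antipodal pairs: 4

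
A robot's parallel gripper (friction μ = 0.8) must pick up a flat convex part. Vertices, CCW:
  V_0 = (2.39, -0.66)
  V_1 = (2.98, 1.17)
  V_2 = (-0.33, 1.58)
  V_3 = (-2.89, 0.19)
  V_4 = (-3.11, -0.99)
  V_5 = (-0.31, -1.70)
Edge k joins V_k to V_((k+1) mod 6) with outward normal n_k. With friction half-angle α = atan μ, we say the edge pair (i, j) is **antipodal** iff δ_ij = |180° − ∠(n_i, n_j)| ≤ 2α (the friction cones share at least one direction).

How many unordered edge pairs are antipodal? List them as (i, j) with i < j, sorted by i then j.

count = 7; pairs: (0,2), (0,3), (1,4), (1,5), (2,4), (2,5), (3,5)

α = atan 0.8 = 38.66°;  2α = 77.32°
n_0 = (+0.9518, -0.3069)
n_1 = (+0.1229, +0.9924)
n_2 = (-0.4772, +0.8788)
n_3 = (-0.9831, +0.1833)
n_4 = (-0.2458, -0.9693)
n_5 = (+0.3594, -0.9332)
  (0,1): δ = 79.19°  ·
  (0,2): δ = 43.63°  ✓
  (0,3): δ = 7.31°  ✓
  (0,4): δ = 93.64°  ·
  (0,5): δ = 128.94°  ·
  (1,2): δ = 144.44°  ·
  (1,3): δ = 93.50°  ·
  (1,4): δ = 7.17°  ✓
  (1,5): δ = 28.13°  ✓
  (2,3): δ = 129.06°  ·
  (2,4): δ = 42.73°  ✓
  (2,5): δ = 7.43°  ✓
  (3,4): δ = 93.67°  ·
  (3,5): δ = 58.37°  ✓
  (4,5): δ = 144.71°  ·
antipodal pairs: 7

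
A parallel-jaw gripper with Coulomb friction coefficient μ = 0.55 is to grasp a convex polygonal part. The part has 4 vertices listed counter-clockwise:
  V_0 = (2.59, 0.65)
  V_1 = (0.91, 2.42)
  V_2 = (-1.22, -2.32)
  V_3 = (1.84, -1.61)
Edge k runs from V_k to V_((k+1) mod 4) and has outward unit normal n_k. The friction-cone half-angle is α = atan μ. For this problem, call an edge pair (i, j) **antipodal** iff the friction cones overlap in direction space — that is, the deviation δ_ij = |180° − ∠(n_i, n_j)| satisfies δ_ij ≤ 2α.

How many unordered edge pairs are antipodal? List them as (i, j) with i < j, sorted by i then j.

count = 2; pairs: (1,2), (1,3)

α = atan 0.55 = 28.81°;  2α = 57.62°
n_0 = (+0.7253, +0.6884)
n_1 = (-0.9121, +0.4099)
n_2 = (+0.2260, -0.9741)
n_3 = (+0.9491, -0.3150)
  (0,1): δ = 67.70°  ·
  (0,2): δ = 59.56°  ·
  (0,3): δ = 118.14°  ·
  (1,2): δ = 52.74°  ✓
  (1,3): δ = 5.84°  ✓
  (2,3): δ = 121.42°  ·
antipodal pairs: 2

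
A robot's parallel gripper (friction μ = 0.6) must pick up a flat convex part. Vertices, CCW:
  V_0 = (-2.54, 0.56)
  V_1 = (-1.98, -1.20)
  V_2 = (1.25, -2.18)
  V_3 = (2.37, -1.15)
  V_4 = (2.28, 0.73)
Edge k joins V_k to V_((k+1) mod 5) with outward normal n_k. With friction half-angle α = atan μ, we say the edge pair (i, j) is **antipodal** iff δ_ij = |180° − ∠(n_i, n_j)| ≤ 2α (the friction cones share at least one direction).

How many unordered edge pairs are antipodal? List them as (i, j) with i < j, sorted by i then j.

α = atan 0.6 = 30.96°;  2α = 61.93°
n_0 = (-0.9529, -0.3032)
n_1 = (-0.2903, -0.9569)
n_2 = (+0.6769, -0.7361)
n_3 = (+0.9989, +0.0478)
n_4 = (-0.0352, +0.9994)
  (0,1): δ = 124.53°  ·
  (0,2): δ = 65.05°  ·
  (0,3): δ = 14.91°  ✓
  (0,4): δ = 74.37°  ·
  (1,2): δ = 120.52°  ·
  (1,3): δ = 70.38°  ·
  (1,4): δ = 18.90°  ✓
  (2,3): δ = 129.86°  ·
  (2,4): δ = 40.58°  ✓
  (3,4): δ = 90.72°  ·
antipodal pairs: 3

count = 3; pairs: (0,3), (1,4), (2,4)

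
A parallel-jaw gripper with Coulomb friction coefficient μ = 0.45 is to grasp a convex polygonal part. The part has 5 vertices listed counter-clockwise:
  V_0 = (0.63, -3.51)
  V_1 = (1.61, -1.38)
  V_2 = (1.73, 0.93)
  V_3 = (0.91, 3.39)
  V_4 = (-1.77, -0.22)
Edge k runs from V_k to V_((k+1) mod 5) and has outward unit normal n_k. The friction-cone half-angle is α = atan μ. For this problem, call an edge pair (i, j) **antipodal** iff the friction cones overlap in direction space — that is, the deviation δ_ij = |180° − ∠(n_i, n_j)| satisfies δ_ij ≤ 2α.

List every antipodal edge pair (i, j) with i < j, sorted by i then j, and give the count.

count = 4; pairs: (0,3), (1,3), (1,4), (2,4)

α = atan 0.45 = 24.23°;  2α = 48.46°
n_0 = (+0.9085, -0.4180)
n_1 = (+0.9987, -0.0519)
n_2 = (+0.9487, +0.3162)
n_3 = (-0.8029, +0.5961)
n_4 = (-0.8079, -0.5893)
  (0,1): δ = 158.27°  ·
  (0,2): δ = 136.86°  ·
  (0,3): δ = 11.88°  ✓
  (0,4): δ = 60.82°  ·
  (1,2): δ = 158.59°  ·
  (1,3): δ = 33.62°  ✓
  (1,4): δ = 39.08°  ✓
  (2,3): δ = 55.02°  ·
  (2,4): δ = 17.68°  ✓
  (3,4): δ = 107.30°  ·
antipodal pairs: 4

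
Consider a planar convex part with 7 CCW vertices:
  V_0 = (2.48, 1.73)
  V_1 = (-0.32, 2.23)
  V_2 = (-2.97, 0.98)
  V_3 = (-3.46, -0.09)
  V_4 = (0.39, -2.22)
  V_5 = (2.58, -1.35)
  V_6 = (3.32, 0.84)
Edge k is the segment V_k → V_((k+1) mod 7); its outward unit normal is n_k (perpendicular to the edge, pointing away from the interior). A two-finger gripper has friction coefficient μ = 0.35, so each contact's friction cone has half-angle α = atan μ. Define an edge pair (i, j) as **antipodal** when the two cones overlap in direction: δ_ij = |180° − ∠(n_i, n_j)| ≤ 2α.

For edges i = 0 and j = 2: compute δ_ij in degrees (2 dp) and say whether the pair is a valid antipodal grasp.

α = atan 0.35 = 19.29°;  2α = 38.58°
edge 0: e_0 = (-2.80, +0.50);  n_0 = (+0.1758, +0.9844)
edge 2: e_2 = (-0.49, -1.07);  n_2 = (-0.9092, +0.4164)
∠(n_0, n_2) = 75.52°
δ = |180° − 75.52°| = 104.48°
104.48° > 2α = 38.58°  →  invalid

δ = 104.48°, invalid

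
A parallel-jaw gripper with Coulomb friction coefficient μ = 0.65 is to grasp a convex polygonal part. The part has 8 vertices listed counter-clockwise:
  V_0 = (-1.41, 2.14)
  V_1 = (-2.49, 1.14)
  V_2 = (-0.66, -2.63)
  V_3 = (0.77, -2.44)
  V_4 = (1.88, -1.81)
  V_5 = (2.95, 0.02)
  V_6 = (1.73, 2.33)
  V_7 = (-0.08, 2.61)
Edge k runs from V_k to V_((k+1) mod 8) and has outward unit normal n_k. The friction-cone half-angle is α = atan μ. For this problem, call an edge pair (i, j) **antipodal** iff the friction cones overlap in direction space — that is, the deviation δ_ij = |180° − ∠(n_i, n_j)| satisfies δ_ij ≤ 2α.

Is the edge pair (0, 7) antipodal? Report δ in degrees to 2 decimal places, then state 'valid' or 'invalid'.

δ = 156.67°, invalid

α = atan 0.65 = 33.02°;  2α = 66.05°
edge 0: e_0 = (-1.08, -1.00);  n_0 = (-0.6794, +0.7338)
edge 7: e_7 = (-1.33, -0.47);  n_7 = (-0.3332, +0.9429)
∠(n_0, n_7) = 23.33°
δ = |180° − 23.33°| = 156.67°
156.67° > 2α = 66.05°  →  invalid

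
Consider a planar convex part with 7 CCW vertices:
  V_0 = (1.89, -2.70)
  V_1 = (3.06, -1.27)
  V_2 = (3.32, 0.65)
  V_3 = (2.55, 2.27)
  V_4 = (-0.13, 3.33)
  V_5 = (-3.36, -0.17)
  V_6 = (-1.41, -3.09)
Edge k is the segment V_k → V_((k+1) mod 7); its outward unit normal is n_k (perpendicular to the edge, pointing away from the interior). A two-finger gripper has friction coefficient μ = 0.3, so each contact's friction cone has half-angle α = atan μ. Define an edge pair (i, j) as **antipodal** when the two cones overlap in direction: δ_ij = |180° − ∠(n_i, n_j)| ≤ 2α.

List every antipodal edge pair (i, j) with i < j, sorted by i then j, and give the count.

count = 3; pairs: (0,4), (2,5), (3,6)

α = atan 0.3 = 16.70°;  2α = 33.40°
n_0 = (+0.7740, -0.6332)
n_1 = (+0.9910, -0.1342)
n_2 = (+0.9032, +0.4293)
n_3 = (+0.3678, +0.9299)
n_4 = (-0.7349, +0.6782)
n_5 = (-0.8316, -0.5554)
n_6 = (+0.1174, -0.9931)
  (0,1): δ = 148.42°  ·
  (0,2): δ = 115.29°  ·
  (0,3): δ = 72.29°  ·
  (0,4): δ = 3.41°  ✓
  (0,5): δ = 73.02°  ·
  (0,6): δ = 136.03°  ·
  (1,2): δ = 146.87°  ·
  (1,3): δ = 103.87°  ·
  (1,4): δ = 34.99°  ·
  (1,5): δ = 41.45°  ·
  (1,6): δ = 104.45°  ·
  (2,3): δ = 137.00°  ·
  (2,4): δ = 68.12°  ·
  (2,5): δ = 8.31°  ✓
  (2,6): δ = 71.32°  ·
  (3,4): δ = 111.12°  ·
  (3,5): δ = 34.68°  ·
  (3,6): δ = 28.32°  ✓
  (4,5): δ = 103.56°  ·
  (4,6): δ = 40.56°  ·
  (5,6): δ = 117.00°  ·
antipodal pairs: 3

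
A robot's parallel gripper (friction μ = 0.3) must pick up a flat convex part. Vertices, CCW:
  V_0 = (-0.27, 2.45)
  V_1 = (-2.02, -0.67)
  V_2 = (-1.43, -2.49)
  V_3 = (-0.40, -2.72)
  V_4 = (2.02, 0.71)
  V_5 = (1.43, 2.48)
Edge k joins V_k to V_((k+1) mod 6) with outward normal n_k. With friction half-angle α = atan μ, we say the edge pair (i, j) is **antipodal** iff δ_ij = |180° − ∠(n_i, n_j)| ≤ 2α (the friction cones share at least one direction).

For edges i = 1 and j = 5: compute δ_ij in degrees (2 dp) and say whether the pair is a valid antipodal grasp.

δ = 73.05°, invalid

α = atan 0.3 = 16.70°;  2α = 33.40°
edge 1: e_1 = (+0.59, -1.82);  n_1 = (-0.9513, -0.3084)
edge 5: e_5 = (-1.70, -0.03);  n_5 = (-0.0176, +0.9998)
∠(n_1, n_5) = 106.95°
δ = |180° − 106.95°| = 73.05°
73.05° > 2α = 33.40°  →  invalid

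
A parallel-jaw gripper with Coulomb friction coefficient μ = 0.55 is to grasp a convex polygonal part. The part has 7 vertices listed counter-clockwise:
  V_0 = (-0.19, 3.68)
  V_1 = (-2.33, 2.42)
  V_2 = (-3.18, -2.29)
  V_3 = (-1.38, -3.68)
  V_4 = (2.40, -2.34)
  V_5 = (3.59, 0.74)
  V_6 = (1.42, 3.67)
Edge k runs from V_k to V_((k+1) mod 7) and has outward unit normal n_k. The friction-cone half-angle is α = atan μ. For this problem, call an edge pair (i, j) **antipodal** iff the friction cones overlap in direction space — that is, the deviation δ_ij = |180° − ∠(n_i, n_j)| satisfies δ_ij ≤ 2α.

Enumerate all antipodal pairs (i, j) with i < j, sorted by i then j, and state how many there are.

α = atan 0.55 = 28.81°;  2α = 57.62°
n_0 = (-0.5074, +0.8617)
n_1 = (-0.9841, +0.1776)
n_2 = (-0.6112, -0.7915)
n_3 = (+0.3341, -0.9425)
n_4 = (+0.9328, -0.3604)
n_5 = (+0.8036, +0.5952)
n_6 = (+0.0062, +1.0000)
  (0,1): δ = 130.72°  ·
  (0,2): δ = 68.17°  ·
  (0,3): δ = 10.97°  ✓
  (0,4): δ = 38.39°  ✓
  (0,5): δ = 96.04°  ·
  (0,6): δ = 149.16°  ·
  (1,2): δ = 117.45°  ·
  (1,3): δ = 60.25°  ·
  (1,4): δ = 10.89°  ✓
  (1,5): δ = 46.75°  ✓
  (1,6): δ = 99.87°  ·
  (2,3): δ = 122.80°  ·
  (2,4): δ = 73.45°  ·
  (2,5): δ = 15.80°  ✓
  (2,6): δ = 37.32°  ✓
  (3,4): δ = 130.64°  ·
  (3,5): δ = 73.00°  ·
  (3,6): δ = 19.88°  ✓
  (4,5): δ = 122.35°  ·
  (4,6): δ = 69.23°  ·
  (5,6): δ = 126.88°  ·
antipodal pairs: 7

count = 7; pairs: (0,3), (0,4), (1,4), (1,5), (2,5), (2,6), (3,6)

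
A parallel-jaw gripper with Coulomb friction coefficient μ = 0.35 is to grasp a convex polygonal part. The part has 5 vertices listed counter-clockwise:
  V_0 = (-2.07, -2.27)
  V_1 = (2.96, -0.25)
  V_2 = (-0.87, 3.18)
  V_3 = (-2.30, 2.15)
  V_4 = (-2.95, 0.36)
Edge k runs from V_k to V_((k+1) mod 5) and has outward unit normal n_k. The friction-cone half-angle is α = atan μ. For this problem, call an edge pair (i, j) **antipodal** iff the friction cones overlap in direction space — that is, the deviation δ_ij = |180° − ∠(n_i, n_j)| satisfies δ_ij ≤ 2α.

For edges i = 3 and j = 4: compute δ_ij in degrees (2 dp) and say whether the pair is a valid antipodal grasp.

α = atan 0.35 = 19.29°;  2α = 38.58°
edge 3: e_3 = (-0.65, -1.79);  n_3 = (-0.9399, +0.3413)
edge 4: e_4 = (+0.88, -2.63);  n_4 = (-0.9483, -0.3173)
∠(n_3, n_4) = 38.46°
δ = |180° − 38.46°| = 141.54°
141.54° > 2α = 38.58°  →  invalid

δ = 141.54°, invalid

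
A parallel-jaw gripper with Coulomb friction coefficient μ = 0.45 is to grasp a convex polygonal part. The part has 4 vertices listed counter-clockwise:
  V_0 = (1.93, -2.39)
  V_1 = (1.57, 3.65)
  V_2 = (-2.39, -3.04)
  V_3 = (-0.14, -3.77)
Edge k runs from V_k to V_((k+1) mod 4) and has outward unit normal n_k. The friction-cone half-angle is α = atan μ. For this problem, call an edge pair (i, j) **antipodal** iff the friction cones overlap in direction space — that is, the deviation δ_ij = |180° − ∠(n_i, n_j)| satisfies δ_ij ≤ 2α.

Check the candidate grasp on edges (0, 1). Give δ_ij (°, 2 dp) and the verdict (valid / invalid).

δ = 34.03°, valid

α = atan 0.45 = 24.23°;  2α = 48.46°
edge 0: e_0 = (-0.36, +6.04);  n_0 = (+0.9982, +0.0595)
edge 1: e_1 = (-3.96, -6.69);  n_1 = (-0.8605, +0.5094)
∠(n_0, n_1) = 145.97°
δ = |180° − 145.97°| = 34.03°
34.03° ≤ 2α = 48.46°  →  valid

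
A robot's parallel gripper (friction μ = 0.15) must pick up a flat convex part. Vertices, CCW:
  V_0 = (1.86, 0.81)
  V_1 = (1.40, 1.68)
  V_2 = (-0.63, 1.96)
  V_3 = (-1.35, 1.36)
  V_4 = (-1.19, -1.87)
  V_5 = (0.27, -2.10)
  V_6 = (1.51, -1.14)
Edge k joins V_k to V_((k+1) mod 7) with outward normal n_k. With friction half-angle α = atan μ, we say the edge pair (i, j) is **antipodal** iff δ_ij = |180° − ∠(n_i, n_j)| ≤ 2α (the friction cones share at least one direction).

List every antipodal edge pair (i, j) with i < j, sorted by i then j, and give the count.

α = atan 0.15 = 8.53°;  2α = 17.06°
n_0 = (+0.8840, +0.4674)
n_1 = (+0.1366, +0.9906)
n_2 = (-0.6402, +0.7682)
n_3 = (-0.9988, -0.0495)
n_4 = (-0.1556, -0.9878)
n_5 = (+0.6122, -0.7907)
n_6 = (+0.9843, -0.1767)
  (0,1): δ = 125.72°  ·
  (0,2): δ = 78.06°  ·
  (0,3): δ = 25.03°  ·
  (0,4): δ = 53.18°  ·
  (0,5): δ = 99.88°  ·
  (0,6): δ = 141.96°  ·
  (1,2): δ = 132.34°  ·
  (1,3): δ = 79.31°  ·
  (1,4): δ = 1.10°  ✓
  (1,5): δ = 45.60°  ·
  (1,6): δ = 87.68°  ·
  (2,3): δ = 126.97°  ·
  (2,4): δ = 48.76°  ·
  (2,5): δ = 2.06°  ✓
  (2,6): δ = 40.02°  ·
  (3,4): δ = 101.79°  ·
  (3,5): δ = 55.09°  ·
  (3,6): δ = 13.01°  ✓
  (4,5): δ = 133.30°  ·
  (4,6): δ = 91.22°  ·
  (5,6): δ = 137.92°  ·
antipodal pairs: 3

count = 3; pairs: (1,4), (2,5), (3,6)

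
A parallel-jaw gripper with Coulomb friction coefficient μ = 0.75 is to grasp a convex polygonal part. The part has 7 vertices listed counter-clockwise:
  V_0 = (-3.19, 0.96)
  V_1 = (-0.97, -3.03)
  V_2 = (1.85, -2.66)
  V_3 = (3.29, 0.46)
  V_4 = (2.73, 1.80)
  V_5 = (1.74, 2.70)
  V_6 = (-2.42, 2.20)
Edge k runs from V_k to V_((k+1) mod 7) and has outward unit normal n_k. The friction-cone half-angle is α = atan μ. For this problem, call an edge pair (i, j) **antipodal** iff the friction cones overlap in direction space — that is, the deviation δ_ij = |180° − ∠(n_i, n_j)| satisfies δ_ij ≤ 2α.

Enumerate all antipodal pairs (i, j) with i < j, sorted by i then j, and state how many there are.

α = atan 0.75 = 36.87°;  2α = 73.74°
n_0 = (-0.8738, -0.4862)
n_1 = (+0.1301, -0.9915)
n_2 = (+0.9080, -0.4191)
n_3 = (+0.9227, +0.3856)
n_4 = (+0.6727, +0.7399)
n_5 = (-0.1193, +0.9929)
n_6 = (-0.8495, +0.5275)
  (0,1): δ = 111.62°  ·
  (0,2): δ = 53.87°  ✓
  (0,3): δ = 6.41°  ✓
  (0,4): δ = 18.64°  ✓
  (0,5): δ = 67.76°  ✓
  (0,6): δ = 119.07°  ·
  (1,2): δ = 122.25°  ·
  (1,3): δ = 74.79°  ·
  (1,4): δ = 49.75°  ✓
  (1,5): δ = 0.62°  ✓
  (1,6): δ = 50.69°  ✓
  (2,3): δ = 132.54°  ·
  (2,4): δ = 107.50°  ·
  (2,5): δ = 58.37°  ✓
  (2,6): δ = 7.06°  ✓
  (3,4): δ = 154.95°  ·
  (3,5): δ = 105.83°  ·
  (3,6): δ = 54.52°  ✓
  (4,5): δ = 130.87°  ·
  (4,6): δ = 79.57°  ·
  (5,6): δ = 128.69°  ·
antipodal pairs: 10

count = 10; pairs: (0,2), (0,3), (0,4), (0,5), (1,4), (1,5), (1,6), (2,5), (2,6), (3,6)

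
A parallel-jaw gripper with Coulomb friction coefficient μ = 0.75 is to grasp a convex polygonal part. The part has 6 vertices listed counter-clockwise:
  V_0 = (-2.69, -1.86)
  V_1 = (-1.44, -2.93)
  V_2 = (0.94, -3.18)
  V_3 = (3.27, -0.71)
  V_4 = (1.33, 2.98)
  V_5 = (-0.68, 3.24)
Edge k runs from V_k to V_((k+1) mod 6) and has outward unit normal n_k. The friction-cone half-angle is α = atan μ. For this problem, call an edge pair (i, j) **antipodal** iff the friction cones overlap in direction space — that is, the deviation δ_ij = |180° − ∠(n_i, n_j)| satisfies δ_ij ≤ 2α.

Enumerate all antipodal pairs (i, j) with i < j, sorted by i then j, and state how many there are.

α = atan 0.75 = 36.87°;  2α = 73.74°
n_0 = (-0.6503, -0.7597)
n_1 = (-0.1045, -0.9945)
n_2 = (+0.7274, -0.6862)
n_3 = (+0.8851, +0.4654)
n_4 = (+0.1283, +0.9917)
n_5 = (-0.9304, +0.3667)
  (0,1): δ = 145.43°  ·
  (0,2): δ = 92.77°  ·
  (0,3): δ = 21.70°  ✓
  (0,4): δ = 33.19°  ✓
  (0,5): δ = 109.05°  ·
  (1,2): δ = 127.33°  ·
  (1,3): δ = 56.27°  ✓
  (1,4): δ = 1.37°  ✓
  (1,5): δ = 74.49°  ·
  (2,3): δ = 108.94°  ·
  (2,4): δ = 54.04°  ✓
  (2,5): δ = 21.82°  ✓
  (3,4): δ = 125.10°  ·
  (3,5): δ = 49.24°  ✓
  (4,5): δ = 104.14°  ·
antipodal pairs: 7

count = 7; pairs: (0,3), (0,4), (1,3), (1,4), (2,4), (2,5), (3,5)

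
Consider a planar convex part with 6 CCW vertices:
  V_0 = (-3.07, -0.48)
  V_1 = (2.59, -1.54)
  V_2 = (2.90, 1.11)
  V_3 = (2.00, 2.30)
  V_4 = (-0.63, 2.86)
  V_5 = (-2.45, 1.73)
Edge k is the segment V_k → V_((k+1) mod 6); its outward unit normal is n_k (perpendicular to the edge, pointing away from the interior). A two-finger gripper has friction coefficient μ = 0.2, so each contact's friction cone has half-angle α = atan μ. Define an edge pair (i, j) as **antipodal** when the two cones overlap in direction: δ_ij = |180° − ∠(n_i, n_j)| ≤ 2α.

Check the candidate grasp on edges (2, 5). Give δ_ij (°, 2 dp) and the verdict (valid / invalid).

δ = 52.77°, invalid

α = atan 0.2 = 11.31°;  2α = 22.62°
edge 2: e_2 = (-0.90, +1.19);  n_2 = (+0.7976, +0.6032)
edge 5: e_5 = (-0.62, -2.21);  n_5 = (-0.9628, +0.2701)
∠(n_2, n_5) = 127.23°
δ = |180° − 127.23°| = 52.77°
52.77° > 2α = 22.62°  →  invalid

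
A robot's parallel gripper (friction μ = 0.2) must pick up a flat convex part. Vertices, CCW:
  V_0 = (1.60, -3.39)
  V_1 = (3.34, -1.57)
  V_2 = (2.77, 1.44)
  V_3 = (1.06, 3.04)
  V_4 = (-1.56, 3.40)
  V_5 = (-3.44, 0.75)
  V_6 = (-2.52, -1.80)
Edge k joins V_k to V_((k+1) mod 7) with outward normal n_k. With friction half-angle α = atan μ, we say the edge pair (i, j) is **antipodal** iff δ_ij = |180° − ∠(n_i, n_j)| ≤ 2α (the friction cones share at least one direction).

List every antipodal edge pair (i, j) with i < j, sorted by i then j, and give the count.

count = 4; pairs: (0,4), (1,5), (2,6), (3,6)

α = atan 0.2 = 11.31°;  2α = 22.62°
n_0 = (+0.7228, -0.6910)
n_1 = (+0.9825, +0.1861)
n_2 = (+0.6832, +0.7302)
n_3 = (+0.1361, +0.9907)
n_4 = (-0.8156, +0.5786)
n_5 = (-0.9407, -0.3394)
n_6 = (-0.3600, -0.9329)
  (0,1): δ = 125.56°  ·
  (0,2): δ = 89.38°  ·
  (0,3): δ = 54.11°  ·
  (0,4): δ = 8.36°  ✓
  (0,5): δ = 63.55°  ·
  (0,6): δ = 112.61°  ·
  (1,2): δ = 143.82°  ·
  (1,3): δ = 108.55°  ·
  (1,4): δ = 46.08°  ·
  (1,5): δ = 9.12°  ✓
  (1,6): δ = 58.17°  ·
  (2,3): δ = 144.73°  ·
  (2,4): δ = 82.26°  ·
  (2,5): δ = 27.06°  ·
  (2,6): δ = 21.99°  ✓
  (3,4): δ = 117.53°  ·
  (3,5): δ = 62.34°  ·
  (3,6): δ = 13.28°  ✓
  (4,5): δ = 124.81°  ·
  (4,6): δ = 75.75°  ·
  (5,6): δ = 130.94°  ·
antipodal pairs: 4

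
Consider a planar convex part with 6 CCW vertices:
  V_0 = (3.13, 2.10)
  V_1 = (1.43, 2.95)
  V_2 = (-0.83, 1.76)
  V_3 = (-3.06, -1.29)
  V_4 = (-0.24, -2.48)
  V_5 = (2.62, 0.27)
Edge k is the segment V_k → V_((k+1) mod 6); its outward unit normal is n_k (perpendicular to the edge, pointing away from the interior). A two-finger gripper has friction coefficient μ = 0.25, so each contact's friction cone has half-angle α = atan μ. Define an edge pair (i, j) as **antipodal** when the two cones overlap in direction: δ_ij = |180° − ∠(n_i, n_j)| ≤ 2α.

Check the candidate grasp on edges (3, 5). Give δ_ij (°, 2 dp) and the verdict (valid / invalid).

α = atan 0.25 = 14.04°;  2α = 28.07°
edge 3: e_3 = (+2.82, -1.19);  n_3 = (-0.3888, -0.9213)
edge 5: e_5 = (+0.51, +1.83);  n_5 = (+0.9633, -0.2685)
∠(n_3, n_5) = 97.31°
δ = |180° − 97.31°| = 82.69°
82.69° > 2α = 28.07°  →  invalid

δ = 82.69°, invalid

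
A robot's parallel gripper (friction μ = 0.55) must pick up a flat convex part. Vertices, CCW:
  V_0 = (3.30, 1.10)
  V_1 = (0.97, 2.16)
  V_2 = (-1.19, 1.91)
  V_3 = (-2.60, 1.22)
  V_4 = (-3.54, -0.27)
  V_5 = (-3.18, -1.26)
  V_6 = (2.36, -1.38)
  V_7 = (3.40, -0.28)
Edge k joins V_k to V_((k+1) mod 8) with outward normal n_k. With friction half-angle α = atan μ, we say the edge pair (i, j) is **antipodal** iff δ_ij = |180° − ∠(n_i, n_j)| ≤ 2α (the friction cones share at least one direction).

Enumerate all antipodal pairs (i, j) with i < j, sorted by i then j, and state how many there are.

count = 9; pairs: (0,4), (0,5), (1,5), (1,6), (2,5), (2,6), (3,6), (3,7), (4,7)

α = atan 0.55 = 28.81°;  2α = 57.62°
n_0 = (+0.4141, +0.9102)
n_1 = (-0.1150, +0.9934)
n_2 = (-0.4396, +0.8982)
n_3 = (-0.8458, +0.5336)
n_4 = (-0.9398, -0.3417)
n_5 = (-0.0217, -0.9998)
n_6 = (+0.7266, -0.6870)
n_7 = (+0.9974, +0.0723)
  (0,1): δ = 148.94°  ·
  (0,2): δ = 129.46°  ·
  (0,3): δ = 97.78°  ·
  (0,4): δ = 45.55°  ✓
  (0,5): δ = 23.22°  ✓
  (0,6): δ = 71.07°  ·
  (0,7): δ = 118.61°  ·
  (1,2): δ = 160.53°  ·
  (1,3): δ = 128.85°  ·
  (1,4): δ = 76.62°  ·
  (1,5): δ = 7.84°  ✓
  (1,6): δ = 40.00°  ✓
  (1,7): δ = 87.54°  ·
  (2,3): δ = 148.32°  ·
  (2,4): δ = 96.09°  ·
  (2,5): δ = 27.32°  ✓
  (2,6): δ = 20.53°  ✓
  (2,7): δ = 68.07°  ·
  (3,4): δ = 127.77°  ·
  (3,5): δ = 58.99°  ·
  (3,6): δ = 11.15°  ✓
  (3,7): δ = 36.39°  ✓
  (4,5): δ = 111.22°  ·
  (4,6): δ = 63.38°  ·
  (4,7): δ = 15.84°  ✓
  (5,6): δ = 132.15°  ·
  (5,7): δ = 84.61°  ·
  (6,7): δ = 132.46°  ·
antipodal pairs: 9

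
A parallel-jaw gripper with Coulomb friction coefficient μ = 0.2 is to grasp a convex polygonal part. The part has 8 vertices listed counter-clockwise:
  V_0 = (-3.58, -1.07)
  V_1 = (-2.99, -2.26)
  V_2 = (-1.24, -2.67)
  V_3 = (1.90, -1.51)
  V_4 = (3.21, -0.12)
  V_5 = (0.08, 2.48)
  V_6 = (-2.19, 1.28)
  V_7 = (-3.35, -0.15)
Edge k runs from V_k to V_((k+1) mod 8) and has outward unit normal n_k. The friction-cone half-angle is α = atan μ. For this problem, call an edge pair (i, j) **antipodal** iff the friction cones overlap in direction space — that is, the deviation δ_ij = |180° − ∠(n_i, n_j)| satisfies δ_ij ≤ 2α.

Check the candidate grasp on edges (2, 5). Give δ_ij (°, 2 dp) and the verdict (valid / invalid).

α = atan 0.2 = 11.31°;  2α = 22.62°
edge 2: e_2 = (+3.14, +1.16);  n_2 = (+0.3465, -0.9380)
edge 5: e_5 = (-2.27, -1.20);  n_5 = (-0.4674, +0.8841)
∠(n_2, n_5) = 172.41°
δ = |180° − 172.41°| = 7.59°
7.59° ≤ 2α = 22.62°  →  valid

δ = 7.59°, valid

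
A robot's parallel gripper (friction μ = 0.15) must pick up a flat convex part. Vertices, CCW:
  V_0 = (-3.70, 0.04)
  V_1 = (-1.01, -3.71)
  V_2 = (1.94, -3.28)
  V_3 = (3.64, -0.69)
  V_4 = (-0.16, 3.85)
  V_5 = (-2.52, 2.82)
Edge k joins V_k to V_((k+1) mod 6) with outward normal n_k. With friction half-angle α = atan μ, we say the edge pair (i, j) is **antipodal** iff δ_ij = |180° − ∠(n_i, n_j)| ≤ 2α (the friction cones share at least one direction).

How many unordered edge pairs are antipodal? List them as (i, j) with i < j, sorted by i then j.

α = atan 0.15 = 8.53°;  2α = 17.06°
n_0 = (-0.8126, -0.5829)
n_1 = (+0.1442, -0.9895)
n_2 = (+0.8360, -0.5487)
n_3 = (+0.7668, +0.6418)
n_4 = (-0.4000, +0.9165)
n_5 = (-0.9205, +0.3907)
  (0,1): δ = 117.36°  ·
  (0,2): δ = 68.93°  ·
  (0,3): δ = 4.28°  ✓
  (0,4): δ = 77.93°  ·
  (0,5): δ = 121.35°  ·
  (1,2): δ = 131.57°  ·
  (1,3): δ = 58.36°  ·
  (1,4): δ = 15.29°  ✓
  (1,5): δ = 58.71°  ·
  (2,3): δ = 106.79°  ·
  (2,4): δ = 33.14°  ·
  (2,5): δ = 10.28°  ✓
  (3,4): δ = 106.35°  ·
  (3,5): δ = 62.93°  ·
  (4,5): δ = 136.58°  ·
antipodal pairs: 3

count = 3; pairs: (0,3), (1,4), (2,5)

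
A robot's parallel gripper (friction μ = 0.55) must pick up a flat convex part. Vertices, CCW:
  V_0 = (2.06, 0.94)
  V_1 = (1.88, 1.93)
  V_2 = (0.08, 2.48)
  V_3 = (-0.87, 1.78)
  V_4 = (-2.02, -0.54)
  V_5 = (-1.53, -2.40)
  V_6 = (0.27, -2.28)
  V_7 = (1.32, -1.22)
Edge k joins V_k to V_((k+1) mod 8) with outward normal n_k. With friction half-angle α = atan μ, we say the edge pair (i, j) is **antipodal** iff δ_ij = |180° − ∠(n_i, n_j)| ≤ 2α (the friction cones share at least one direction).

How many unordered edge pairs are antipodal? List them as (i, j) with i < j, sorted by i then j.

count = 9; pairs: (0,3), (0,4), (1,5), (2,5), (2,6), (2,7), (3,6), (3,7), (4,7)

α = atan 0.55 = 28.81°;  2α = 57.62°
n_0 = (+0.9839, +0.1789)
n_1 = (+0.2922, +0.9564)
n_2 = (-0.5932, +0.8051)
n_3 = (-0.8960, +0.4441)
n_4 = (-0.9670, -0.2547)
n_5 = (+0.0665, -0.9978)
n_6 = (+0.7105, -0.7037)
n_7 = (+0.9460, -0.3241)
  (0,1): δ = 117.30°  ·
  (0,2): δ = 63.92°  ·
  (0,3): δ = 36.67°  ✓
  (0,4): δ = 4.45°  ✓
  (0,5): δ = 83.51°  ·
  (0,6): δ = 124.97°  ·
  (0,7): δ = 150.78°  ·
  (1,2): δ = 126.62°  ·
  (1,3): δ = 99.38°  ·
  (1,4): δ = 58.25°  ·
  (1,5): δ = 20.80°  ✓
  (1,6): δ = 62.26°  ·
  (1,7): δ = 88.08°  ·
  (2,3): δ = 152.75°  ·
  (2,4): δ = 111.63°  ·
  (2,5): δ = 32.57°  ✓
  (2,6): δ = 8.89°  ✓
  (2,7): δ = 34.70°  ✓
  (3,4): δ = 138.87°  ·
  (3,5): δ = 59.82°  ·
  (3,6): δ = 18.36°  ✓
  (3,7): δ = 7.46°  ✓
  (4,5): δ = 100.94°  ·
  (4,6): δ = 59.49°  ·
  (4,7): δ = 33.67°  ✓
  (5,6): δ = 138.54°  ·
  (5,7): δ = 112.73°  ·
  (6,7): δ = 154.18°  ·
antipodal pairs: 9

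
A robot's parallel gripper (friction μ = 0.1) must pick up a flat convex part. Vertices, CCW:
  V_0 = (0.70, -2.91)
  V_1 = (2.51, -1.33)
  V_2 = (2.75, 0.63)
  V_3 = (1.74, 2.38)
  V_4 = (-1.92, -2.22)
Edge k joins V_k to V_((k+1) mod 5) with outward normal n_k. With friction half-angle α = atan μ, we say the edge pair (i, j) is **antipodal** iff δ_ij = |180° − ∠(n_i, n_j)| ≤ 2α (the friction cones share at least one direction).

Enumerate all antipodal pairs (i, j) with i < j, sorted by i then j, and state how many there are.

α = atan 0.1 = 5.71°;  2α = 11.42°
n_0 = (+0.6576, -0.7533)
n_1 = (+0.9926, -0.1215)
n_2 = (+0.8661, +0.4999)
n_3 = (-0.7825, +0.6226)
n_4 = (-0.2547, -0.9670)
  (0,1): δ = 138.10°  ·
  (0,2): δ = 101.13°  ·
  (0,3): δ = 10.37°  ✓
  (0,4): δ = 124.13°  ·
  (1,2): δ = 143.03°  ·
  (1,3): δ = 31.53°  ·
  (1,4): δ = 82.23°  ·
  (2,3): δ = 68.50°  ·
  (2,4): δ = 45.25°  ·
  (3,4): δ = 66.25°  ·
antipodal pairs: 1

count = 1; pairs: (0,3)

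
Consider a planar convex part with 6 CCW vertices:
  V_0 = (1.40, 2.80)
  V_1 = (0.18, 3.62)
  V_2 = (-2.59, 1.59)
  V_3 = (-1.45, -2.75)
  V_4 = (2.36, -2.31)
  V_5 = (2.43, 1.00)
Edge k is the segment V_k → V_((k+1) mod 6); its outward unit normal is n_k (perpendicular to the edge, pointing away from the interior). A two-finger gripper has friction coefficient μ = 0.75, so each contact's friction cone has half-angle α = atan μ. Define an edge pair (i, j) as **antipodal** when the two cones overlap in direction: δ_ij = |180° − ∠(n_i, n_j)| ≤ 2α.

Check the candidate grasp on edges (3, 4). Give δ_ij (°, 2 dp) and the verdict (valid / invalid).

α = atan 0.75 = 36.87°;  2α = 73.74°
edge 3: e_3 = (+3.81, +0.44);  n_3 = (+0.1147, -0.9934)
edge 4: e_4 = (+0.07, +3.31);  n_4 = (+0.9998, -0.0211)
∠(n_3, n_4) = 82.20°
δ = |180° − 82.20°| = 97.80°
97.80° > 2α = 73.74°  →  invalid

δ = 97.80°, invalid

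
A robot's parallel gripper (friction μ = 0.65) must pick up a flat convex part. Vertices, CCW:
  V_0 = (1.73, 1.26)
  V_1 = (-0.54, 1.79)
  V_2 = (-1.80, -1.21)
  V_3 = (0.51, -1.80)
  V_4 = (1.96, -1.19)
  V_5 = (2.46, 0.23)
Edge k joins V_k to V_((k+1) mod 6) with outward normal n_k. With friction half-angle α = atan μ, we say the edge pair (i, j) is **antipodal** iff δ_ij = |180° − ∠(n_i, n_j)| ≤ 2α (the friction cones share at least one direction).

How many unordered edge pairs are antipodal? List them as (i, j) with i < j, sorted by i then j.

count = 6; pairs: (0,2), (0,3), (1,3), (1,4), (1,5), (2,5)

α = atan 0.65 = 33.02°;  2α = 66.05°
n_0 = (+0.2274, +0.9738)
n_1 = (-0.9220, +0.3872)
n_2 = (-0.2475, -0.9689)
n_3 = (+0.3878, -0.9218)
n_4 = (+0.9432, -0.3321)
n_5 = (+0.8159, +0.5782)
  (0,1): δ = 99.64°  ·
  (0,2): δ = 1.19°  ✓
  (0,3): δ = 35.96°  ✓
  (0,4): δ = 83.74°  ·
  (0,5): δ = 138.47°  ·
  (1,2): δ = 81.55°  ·
  (1,3): δ = 44.40°  ✓
  (1,4): δ = 3.38°  ✓
  (1,5): δ = 58.11°  ✓
  (2,3): δ = 142.86°  ·
  (2,4): δ = 95.07°  ·
  (2,5): δ = 40.35°  ✓
  (3,4): δ = 132.21°  ·
  (3,5): δ = 77.49°  ·
  (4,5): δ = 125.28°  ·
antipodal pairs: 6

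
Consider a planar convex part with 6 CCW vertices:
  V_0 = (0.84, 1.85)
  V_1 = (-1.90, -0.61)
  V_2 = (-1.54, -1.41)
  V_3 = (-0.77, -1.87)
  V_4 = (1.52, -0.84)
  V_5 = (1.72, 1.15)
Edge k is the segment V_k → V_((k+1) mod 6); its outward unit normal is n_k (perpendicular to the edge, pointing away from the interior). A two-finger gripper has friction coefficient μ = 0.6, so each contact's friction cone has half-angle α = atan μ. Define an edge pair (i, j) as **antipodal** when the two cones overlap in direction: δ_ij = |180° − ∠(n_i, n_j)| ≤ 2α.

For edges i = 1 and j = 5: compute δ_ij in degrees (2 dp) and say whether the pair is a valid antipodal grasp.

δ = 27.27°, valid

α = atan 0.6 = 30.96°;  2α = 61.93°
edge 1: e_1 = (+0.36, -0.80);  n_1 = (-0.9119, -0.4104)
edge 5: e_5 = (-0.88, +0.70);  n_5 = (+0.6225, +0.7826)
∠(n_1, n_5) = 152.73°
δ = |180° − 152.73°| = 27.27°
27.27° ≤ 2α = 61.93°  →  valid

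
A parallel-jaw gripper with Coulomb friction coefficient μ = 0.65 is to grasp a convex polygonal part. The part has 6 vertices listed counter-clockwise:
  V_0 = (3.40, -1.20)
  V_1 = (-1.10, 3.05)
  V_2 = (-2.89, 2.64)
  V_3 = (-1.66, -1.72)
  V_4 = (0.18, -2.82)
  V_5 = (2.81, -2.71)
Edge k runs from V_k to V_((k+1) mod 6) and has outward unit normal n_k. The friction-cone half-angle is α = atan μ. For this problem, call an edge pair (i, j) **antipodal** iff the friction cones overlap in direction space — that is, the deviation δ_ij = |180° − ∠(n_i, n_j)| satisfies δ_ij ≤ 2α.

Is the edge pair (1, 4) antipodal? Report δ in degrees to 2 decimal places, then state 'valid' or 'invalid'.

δ = 10.51°, valid

α = atan 0.65 = 33.02°;  2α = 66.05°
edge 1: e_1 = (-1.79, -0.41);  n_1 = (-0.2233, +0.9748)
edge 4: e_4 = (+2.63, +0.11);  n_4 = (+0.0418, -0.9991)
∠(n_1, n_4) = 169.49°
δ = |180° − 169.49°| = 10.51°
10.51° ≤ 2α = 66.05°  →  valid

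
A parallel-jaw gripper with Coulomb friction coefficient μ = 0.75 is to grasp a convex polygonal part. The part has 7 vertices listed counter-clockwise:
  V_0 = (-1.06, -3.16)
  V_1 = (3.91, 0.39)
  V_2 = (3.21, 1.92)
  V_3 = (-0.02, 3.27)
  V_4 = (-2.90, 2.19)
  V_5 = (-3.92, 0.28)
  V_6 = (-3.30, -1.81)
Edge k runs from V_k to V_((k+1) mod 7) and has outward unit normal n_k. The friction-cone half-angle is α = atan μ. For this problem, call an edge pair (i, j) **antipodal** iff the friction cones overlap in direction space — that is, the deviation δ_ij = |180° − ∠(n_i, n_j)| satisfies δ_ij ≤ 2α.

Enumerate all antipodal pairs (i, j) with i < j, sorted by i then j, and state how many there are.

α = atan 0.75 = 36.87°;  2α = 73.74°
n_0 = (+0.5812, -0.8137)
n_1 = (+0.9093, +0.4160)
n_2 = (+0.3856, +0.9227)
n_3 = (-0.3511, +0.9363)
n_4 = (-0.8821, +0.4711)
n_5 = (-0.9587, -0.2844)
n_6 = (-0.5162, -0.8565)
  (0,1): δ = 100.95°  ·
  (0,2): δ = 58.22°  ✓
  (0,3): δ = 14.98°  ✓
  (0,4): δ = 26.36°  ✓
  (0,5): δ = 70.99°  ✓
  (0,6): δ = 113.39°  ·
  (1,2): δ = 137.27°  ·
  (1,3): δ = 94.03°  ·
  (1,4): δ = 52.69°  ✓
  (1,5): δ = 8.06°  ✓
  (1,6): δ = 34.34°  ✓
  (2,3): δ = 136.76°  ·
  (2,4): δ = 95.42°  ·
  (2,5): δ = 50.79°  ✓
  (2,6): δ = 8.39°  ✓
  (3,4): δ = 138.66°  ·
  (3,5): δ = 94.03°  ·
  (3,6): δ = 51.63°  ✓
  (4,5): δ = 135.37°  ·
  (4,6): δ = 92.97°  ·
  (5,6): δ = 137.60°  ·
antipodal pairs: 10

count = 10; pairs: (0,2), (0,3), (0,4), (0,5), (1,4), (1,5), (1,6), (2,5), (2,6), (3,6)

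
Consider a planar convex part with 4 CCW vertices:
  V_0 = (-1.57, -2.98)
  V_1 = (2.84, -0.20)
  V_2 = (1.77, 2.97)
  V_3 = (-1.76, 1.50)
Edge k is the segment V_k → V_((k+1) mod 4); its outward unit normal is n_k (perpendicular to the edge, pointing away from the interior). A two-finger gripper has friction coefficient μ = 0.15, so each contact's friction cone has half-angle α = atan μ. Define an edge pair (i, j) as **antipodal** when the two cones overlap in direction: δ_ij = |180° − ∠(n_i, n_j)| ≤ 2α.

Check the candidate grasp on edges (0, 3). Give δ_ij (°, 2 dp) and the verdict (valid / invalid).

δ = 60.20°, invalid

α = atan 0.15 = 8.53°;  2α = 17.06°
edge 0: e_0 = (+4.41, +2.78);  n_0 = (+0.5333, -0.8459)
edge 3: e_3 = (+0.19, -4.48);  n_3 = (-0.9991, -0.0424)
∠(n_0, n_3) = 119.80°
δ = |180° − 119.80°| = 60.20°
60.20° > 2α = 17.06°  →  invalid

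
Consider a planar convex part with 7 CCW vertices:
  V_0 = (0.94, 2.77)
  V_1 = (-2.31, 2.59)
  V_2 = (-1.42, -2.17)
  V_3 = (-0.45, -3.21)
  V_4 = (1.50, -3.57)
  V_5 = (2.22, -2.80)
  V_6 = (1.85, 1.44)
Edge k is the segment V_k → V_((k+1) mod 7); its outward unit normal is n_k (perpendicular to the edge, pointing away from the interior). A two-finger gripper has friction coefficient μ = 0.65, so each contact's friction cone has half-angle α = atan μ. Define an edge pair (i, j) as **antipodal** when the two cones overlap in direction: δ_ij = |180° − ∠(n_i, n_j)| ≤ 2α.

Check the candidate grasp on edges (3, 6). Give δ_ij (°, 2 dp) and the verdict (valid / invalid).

α = atan 0.65 = 33.02°;  2α = 66.05°
edge 3: e_3 = (+1.95, -0.36);  n_3 = (-0.1815, -0.9834)
edge 6: e_6 = (-0.91, +1.33);  n_6 = (+0.8253, +0.5647)
∠(n_3, n_6) = 134.84°
δ = |180° − 134.84°| = 45.16°
45.16° ≤ 2α = 66.05°  →  valid

δ = 45.16°, valid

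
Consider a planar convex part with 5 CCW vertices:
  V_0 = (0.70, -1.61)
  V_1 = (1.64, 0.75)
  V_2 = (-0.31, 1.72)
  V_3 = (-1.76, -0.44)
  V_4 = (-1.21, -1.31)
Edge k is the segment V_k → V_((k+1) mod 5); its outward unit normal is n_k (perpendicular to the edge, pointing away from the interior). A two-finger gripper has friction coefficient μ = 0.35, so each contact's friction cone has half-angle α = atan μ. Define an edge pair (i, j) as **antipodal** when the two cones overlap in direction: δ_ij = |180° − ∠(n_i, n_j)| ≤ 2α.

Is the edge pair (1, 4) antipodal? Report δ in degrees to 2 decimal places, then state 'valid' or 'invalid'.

δ = 17.52°, valid

α = atan 0.35 = 19.29°;  2α = 38.58°
edge 1: e_1 = (-1.95, +0.97);  n_1 = (+0.4454, +0.8953)
edge 4: e_4 = (+1.91, -0.30);  n_4 = (-0.1552, -0.9879)
∠(n_1, n_4) = 162.48°
δ = |180° − 162.48°| = 17.52°
17.52° ≤ 2α = 38.58°  →  valid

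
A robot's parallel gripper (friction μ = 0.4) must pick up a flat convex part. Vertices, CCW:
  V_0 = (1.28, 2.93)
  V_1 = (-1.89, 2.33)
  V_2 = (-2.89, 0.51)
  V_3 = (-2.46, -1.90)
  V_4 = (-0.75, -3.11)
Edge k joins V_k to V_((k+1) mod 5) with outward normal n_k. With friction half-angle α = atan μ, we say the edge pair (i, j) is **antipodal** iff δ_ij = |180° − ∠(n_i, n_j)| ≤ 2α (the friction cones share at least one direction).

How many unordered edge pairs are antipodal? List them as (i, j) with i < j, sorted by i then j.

α = atan 0.4 = 21.80°;  2α = 43.60°
n_0 = (-0.1860, +0.9826)
n_1 = (-0.8764, +0.4815)
n_2 = (-0.9845, -0.1756)
n_3 = (-0.5776, -0.8163)
n_4 = (+0.9479, -0.3186)
  (0,1): δ = 129.50°  ·
  (0,2): δ = 90.60°  ·
  (0,3): δ = 46.00°  ·
  (0,4): δ = 60.71°  ·
  (1,2): δ = 141.10°  ·
  (1,3): δ = 96.50°  ·
  (1,4): δ = 10.21°  ✓
  (2,3): δ = 135.40°  ·
  (2,4): δ = 28.69°  ✓
  (3,4): δ = 73.29°  ·
antipodal pairs: 2

count = 2; pairs: (1,4), (2,4)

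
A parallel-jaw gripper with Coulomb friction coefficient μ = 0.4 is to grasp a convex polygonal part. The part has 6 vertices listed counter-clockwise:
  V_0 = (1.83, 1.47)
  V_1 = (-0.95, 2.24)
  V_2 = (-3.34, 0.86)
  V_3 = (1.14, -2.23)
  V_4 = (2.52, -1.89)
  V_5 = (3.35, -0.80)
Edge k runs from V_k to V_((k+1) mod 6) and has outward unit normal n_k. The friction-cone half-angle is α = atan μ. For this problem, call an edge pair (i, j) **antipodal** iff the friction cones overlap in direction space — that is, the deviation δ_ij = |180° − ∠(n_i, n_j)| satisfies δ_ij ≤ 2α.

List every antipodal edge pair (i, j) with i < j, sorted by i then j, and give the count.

count = 5; pairs: (0,2), (0,3), (1,3), (1,4), (2,5)

α = atan 0.4 = 21.80°;  2α = 43.60°
n_0 = (+0.2669, +0.9637)
n_1 = (-0.5000, +0.8660)
n_2 = (-0.5678, -0.8232)
n_3 = (+0.2392, -0.9710)
n_4 = (+0.7956, -0.6058)
n_5 = (+0.8309, +0.5564)
  (0,1): δ = 134.52°  ·
  (0,2): δ = 19.11°  ✓
  (0,3): δ = 29.32°  ✓
  (0,4): δ = 68.19°  ·
  (0,5): δ = 139.29°  ·
  (1,2): δ = 64.60°  ·
  (1,3): δ = 16.16°  ✓
  (1,4): δ = 22.71°  ✓
  (1,5): δ = 93.80°  ·
  (2,3): δ = 131.56°  ·
  (2,4): δ = 92.69°  ·
  (2,5): δ = 21.60°  ✓
  (3,4): δ = 141.13°  ·
  (3,5): δ = 70.03°  ·
  (4,5): δ = 108.91°  ·
antipodal pairs: 5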